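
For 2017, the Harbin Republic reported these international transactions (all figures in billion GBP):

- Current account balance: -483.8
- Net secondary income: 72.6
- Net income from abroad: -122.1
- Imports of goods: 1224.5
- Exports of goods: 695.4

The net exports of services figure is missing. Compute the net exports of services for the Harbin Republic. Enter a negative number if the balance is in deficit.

94.8

Current account = goods balance + services balance + net primary income + net secondary income
Sum of the known components = -578.6
Net exports of services = CA - (known components) = -483.8 - (-578.6) = 94.8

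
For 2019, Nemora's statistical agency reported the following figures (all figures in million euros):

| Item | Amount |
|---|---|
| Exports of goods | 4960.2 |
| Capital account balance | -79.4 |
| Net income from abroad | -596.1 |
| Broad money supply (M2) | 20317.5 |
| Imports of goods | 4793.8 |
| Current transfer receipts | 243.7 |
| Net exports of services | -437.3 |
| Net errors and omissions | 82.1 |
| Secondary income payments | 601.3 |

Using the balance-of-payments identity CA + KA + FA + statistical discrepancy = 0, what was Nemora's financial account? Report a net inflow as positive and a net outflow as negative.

1221.9

Goods balance = 4960.2 - 4793.8 = 166.4
Services balance = -437.3
Trade balance (goods + services) = 166.4 + (-437.3) = -270.9
Net primary income = -596.1
Net secondary income = 243.7 - 601.3 = -357.6
Current account = -270.9 + (-596.1) + (-357.6) = -1224.6
Financial account = -(-1224.6 + (-79.4) + 82.1) = 1221.9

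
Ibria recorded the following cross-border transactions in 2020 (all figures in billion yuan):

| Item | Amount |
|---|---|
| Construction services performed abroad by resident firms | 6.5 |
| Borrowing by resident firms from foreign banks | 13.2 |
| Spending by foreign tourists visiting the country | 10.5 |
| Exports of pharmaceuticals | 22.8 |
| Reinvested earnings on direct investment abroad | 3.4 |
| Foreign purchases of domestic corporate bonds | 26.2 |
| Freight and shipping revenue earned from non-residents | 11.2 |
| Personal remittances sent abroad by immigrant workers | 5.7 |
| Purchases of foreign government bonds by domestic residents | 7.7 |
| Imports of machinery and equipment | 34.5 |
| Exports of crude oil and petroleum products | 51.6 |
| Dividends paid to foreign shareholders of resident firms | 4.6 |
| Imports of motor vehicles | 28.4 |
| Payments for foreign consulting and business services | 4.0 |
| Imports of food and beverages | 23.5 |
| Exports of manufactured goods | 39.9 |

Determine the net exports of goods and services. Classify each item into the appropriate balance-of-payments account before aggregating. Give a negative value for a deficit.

52.1

Goods: 51.6 - 23.5 + 39.9 + 22.8 - 34.5 - 28.4 = 27.9
Services: -4.0 + 11.2 + 10.5 + 6.5 = 24.2
Trade balance = 27.9 + 24.2 = 52.1
(Excluded from the trade balance — financial account: borrowing by resident firms from foreign banks 13.2, foreign purchases of domestic corporate bonds 26.2, purchases of foreign government bonds by domestic residents 7.7; primary income: reinvested earnings on direct investment abroad 3.4, dividends paid to foreign shareholders of resident firms 4.6; secondary income: personal remittances sent abroad by immigrant workers 5.7.)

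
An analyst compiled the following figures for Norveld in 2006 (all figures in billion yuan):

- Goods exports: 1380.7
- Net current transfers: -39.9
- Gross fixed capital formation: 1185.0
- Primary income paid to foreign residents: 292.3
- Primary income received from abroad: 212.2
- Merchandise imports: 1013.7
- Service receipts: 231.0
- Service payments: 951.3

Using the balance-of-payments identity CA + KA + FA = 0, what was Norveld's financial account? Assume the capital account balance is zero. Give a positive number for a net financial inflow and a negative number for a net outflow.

Goods balance = 1380.7 - 1013.7 = 367.0
Services balance = 231.0 - 951.3 = -720.3
Trade balance (goods + services) = 367.0 + (-720.3) = -353.3
Net primary income = 212.2 - 292.3 = -80.1
Net secondary income = -39.9
Current account = -353.3 + (-80.1) + (-39.9) = -473.3
Financial account = -(-473.3) = 473.3

473.3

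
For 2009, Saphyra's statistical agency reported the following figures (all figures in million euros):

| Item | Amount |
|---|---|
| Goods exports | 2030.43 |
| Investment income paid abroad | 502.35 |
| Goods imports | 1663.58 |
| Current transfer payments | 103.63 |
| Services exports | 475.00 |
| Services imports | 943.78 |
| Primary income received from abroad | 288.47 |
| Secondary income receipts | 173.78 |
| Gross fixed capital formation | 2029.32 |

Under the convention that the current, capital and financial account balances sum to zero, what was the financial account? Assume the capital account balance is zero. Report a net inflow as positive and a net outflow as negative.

Goods balance = 2030.43 - 1663.58 = 366.85
Services balance = 475.00 - 943.78 = -468.78
Trade balance (goods + services) = 366.85 + (-468.78) = -101.93
Net primary income = 288.47 - 502.35 = -213.88
Net secondary income = 173.78 - 103.63 = 70.15
Current account = -101.93 + (-213.88) + 70.15 = -245.66
Financial account = -(-245.66) = 245.66

245.66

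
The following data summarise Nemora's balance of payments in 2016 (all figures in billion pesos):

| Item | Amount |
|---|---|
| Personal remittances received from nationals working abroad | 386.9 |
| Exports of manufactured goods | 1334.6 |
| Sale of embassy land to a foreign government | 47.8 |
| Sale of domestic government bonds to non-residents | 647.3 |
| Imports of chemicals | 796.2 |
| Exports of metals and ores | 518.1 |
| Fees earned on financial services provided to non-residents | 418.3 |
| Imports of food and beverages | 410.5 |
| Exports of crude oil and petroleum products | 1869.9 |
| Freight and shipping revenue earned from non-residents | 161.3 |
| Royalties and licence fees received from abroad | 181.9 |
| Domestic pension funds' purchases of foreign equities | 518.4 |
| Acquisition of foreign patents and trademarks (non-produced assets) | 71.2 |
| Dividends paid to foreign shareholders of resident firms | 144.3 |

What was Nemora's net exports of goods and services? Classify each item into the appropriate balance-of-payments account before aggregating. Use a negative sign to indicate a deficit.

Goods: 518.1 - 796.2 + 1869.9 - 410.5 + 1334.6 = 2515.9
Services: 418.3 + 161.3 + 181.9 = 761.5
Trade balance = 2515.9 + 761.5 = 3277.4
(Excluded from the trade balance — secondary income: personal remittances received from nationals working abroad 386.9; capital account: sale of embassy land to a foreign government 47.8, acquisition of foreign patents and trademarks (non-produced assets) 71.2; financial account: sale of domestic government bonds to non-residents 647.3, domestic pension funds' purchases of foreign equities 518.4; primary income: dividends paid to foreign shareholders of resident firms 144.3.)

3277.4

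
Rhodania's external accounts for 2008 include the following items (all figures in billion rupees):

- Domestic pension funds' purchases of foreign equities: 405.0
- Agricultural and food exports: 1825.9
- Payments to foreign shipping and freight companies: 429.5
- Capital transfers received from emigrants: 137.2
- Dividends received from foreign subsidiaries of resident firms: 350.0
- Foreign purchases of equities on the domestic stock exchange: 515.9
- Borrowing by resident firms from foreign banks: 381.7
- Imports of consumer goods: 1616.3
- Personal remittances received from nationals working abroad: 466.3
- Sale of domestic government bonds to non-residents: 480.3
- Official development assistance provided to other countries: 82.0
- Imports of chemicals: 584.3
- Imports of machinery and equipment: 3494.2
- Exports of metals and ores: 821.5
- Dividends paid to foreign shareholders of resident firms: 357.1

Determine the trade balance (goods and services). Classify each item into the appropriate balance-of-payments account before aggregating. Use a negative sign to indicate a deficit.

-3476.9

Goods: 1825.9 + 821.5 - 1616.3 - 3494.2 - 584.3 = -3047.4
Services: -429.5
Trade balance = -3047.4 + (-429.5) = -3476.9
(Excluded from the trade balance — financial account: domestic pension funds' purchases of foreign equities 405.0, foreign purchases of equities on the domestic stock exchange 515.9, borrowing by resident firms from foreign banks 381.7, sale of domestic government bonds to non-residents 480.3; capital account: capital transfers received from emigrants 137.2; primary income: dividends received from foreign subsidiaries of resident firms 350.0, dividends paid to foreign shareholders of resident firms 357.1; secondary income: personal remittances received from nationals working abroad 466.3, official development assistance provided to other countries 82.0.)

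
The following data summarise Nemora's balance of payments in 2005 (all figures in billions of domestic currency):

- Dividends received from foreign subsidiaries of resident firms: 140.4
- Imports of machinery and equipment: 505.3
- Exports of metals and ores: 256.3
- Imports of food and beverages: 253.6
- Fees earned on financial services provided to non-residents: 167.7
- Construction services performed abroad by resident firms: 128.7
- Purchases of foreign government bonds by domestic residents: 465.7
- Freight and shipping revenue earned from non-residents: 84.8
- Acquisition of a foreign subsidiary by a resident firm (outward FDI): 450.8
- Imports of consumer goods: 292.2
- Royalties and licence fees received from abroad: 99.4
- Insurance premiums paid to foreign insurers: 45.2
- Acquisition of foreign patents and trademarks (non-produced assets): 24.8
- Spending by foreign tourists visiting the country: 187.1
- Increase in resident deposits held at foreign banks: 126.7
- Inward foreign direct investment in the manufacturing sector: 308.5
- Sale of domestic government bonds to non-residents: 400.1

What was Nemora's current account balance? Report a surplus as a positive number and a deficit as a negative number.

Goods: -253.6 + 256.3 - 505.3 - 292.2 = -794.8
Services: 187.1 + 167.7 - 45.2 + 128.7 + 84.8 + 99.4 = 622.5
Primary income: 140.4
Current account = (-794.8) + 622.5 + 140.4 = -31.9
(Excluded from the current account — financial account: purchases of foreign government bonds by domestic residents 465.7, acquisition of a foreign subsidiary by a resident firm (outward FDI) 450.8, increase in resident deposits held at foreign banks 126.7, inward foreign direct investment in the manufacturing sector 308.5, sale of domestic government bonds to non-residents 400.1; capital account: acquisition of foreign patents and trademarks (non-produced assets) 24.8.)

-31.9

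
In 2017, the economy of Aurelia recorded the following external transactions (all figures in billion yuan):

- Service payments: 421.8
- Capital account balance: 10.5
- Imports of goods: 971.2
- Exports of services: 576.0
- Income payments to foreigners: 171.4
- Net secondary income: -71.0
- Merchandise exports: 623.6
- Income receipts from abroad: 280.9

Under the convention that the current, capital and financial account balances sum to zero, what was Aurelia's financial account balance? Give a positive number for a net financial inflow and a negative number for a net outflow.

144.4

Goods balance = 623.6 - 971.2 = -347.6
Services balance = 576.0 - 421.8 = 154.2
Trade balance (goods + services) = -347.6 + 154.2 = -193.4
Net primary income = 280.9 - 171.4 = 109.5
Net secondary income = -71.0
Current account = -193.4 + 109.5 + (-71.0) = -154.9
Financial account = -(-154.9 + 10.5) = 144.4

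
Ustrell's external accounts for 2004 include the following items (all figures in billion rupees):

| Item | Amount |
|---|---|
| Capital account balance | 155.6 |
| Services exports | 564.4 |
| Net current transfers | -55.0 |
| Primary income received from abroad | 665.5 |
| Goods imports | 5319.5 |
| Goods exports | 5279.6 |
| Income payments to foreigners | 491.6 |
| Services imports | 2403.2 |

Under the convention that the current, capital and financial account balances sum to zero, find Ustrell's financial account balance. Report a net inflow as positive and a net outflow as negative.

1604.2

Goods balance = 5279.6 - 5319.5 = -39.9
Services balance = 564.4 - 2403.2 = -1838.8
Trade balance (goods + services) = -39.9 + (-1838.8) = -1878.7
Net primary income = 665.5 - 491.6 = 173.9
Net secondary income = -55.0
Current account = -1878.7 + 173.9 + (-55.0) = -1759.8
Financial account = -(-1759.8 + 155.6) = 1604.2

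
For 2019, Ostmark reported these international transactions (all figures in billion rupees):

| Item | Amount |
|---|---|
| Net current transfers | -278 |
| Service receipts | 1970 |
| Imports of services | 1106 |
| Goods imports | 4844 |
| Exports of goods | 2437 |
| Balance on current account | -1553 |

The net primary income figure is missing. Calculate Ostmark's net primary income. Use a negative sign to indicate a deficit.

268

Current account = goods balance + services balance + net primary income + net secondary income
Sum of the known components = -1821
Net primary income = CA - (known components) = -1553 - (-1821) = 268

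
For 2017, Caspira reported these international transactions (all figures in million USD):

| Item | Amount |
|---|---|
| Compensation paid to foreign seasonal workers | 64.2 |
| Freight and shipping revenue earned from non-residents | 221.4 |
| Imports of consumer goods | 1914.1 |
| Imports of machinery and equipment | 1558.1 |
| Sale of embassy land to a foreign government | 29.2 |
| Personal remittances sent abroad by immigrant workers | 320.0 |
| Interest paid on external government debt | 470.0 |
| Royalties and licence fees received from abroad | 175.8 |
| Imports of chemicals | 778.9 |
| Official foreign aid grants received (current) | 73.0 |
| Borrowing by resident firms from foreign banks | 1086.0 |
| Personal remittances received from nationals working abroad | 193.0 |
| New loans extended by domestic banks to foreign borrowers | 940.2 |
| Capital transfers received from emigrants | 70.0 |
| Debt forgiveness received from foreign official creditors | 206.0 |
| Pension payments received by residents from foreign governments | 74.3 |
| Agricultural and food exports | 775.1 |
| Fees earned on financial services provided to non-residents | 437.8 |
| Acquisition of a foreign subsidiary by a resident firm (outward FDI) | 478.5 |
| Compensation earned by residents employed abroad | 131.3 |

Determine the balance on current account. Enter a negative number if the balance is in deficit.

Goods: 775.1 - 1914.1 - 778.9 - 1558.1 = -3476.0
Services: 175.8 + 437.8 + 221.4 = 835.0
Primary income: -64.2 + 131.3 - 470.0 = -402.9
Secondary income: 74.3 - 320.0 + 73.0 + 193.0 = 20.3
Current account = (-3476.0) + 835.0 + (-402.9) + 20.3 = -3023.6
(Excluded from the current account — capital account: sale of embassy land to a foreign government 29.2, capital transfers received from emigrants 70.0, debt forgiveness received from foreign official creditors 206.0; financial account: borrowing by resident firms from foreign banks 1086.0, new loans extended by domestic banks to foreign borrowers 940.2, acquisition of a foreign subsidiary by a resident firm (outward FDI) 478.5.)

-3023.6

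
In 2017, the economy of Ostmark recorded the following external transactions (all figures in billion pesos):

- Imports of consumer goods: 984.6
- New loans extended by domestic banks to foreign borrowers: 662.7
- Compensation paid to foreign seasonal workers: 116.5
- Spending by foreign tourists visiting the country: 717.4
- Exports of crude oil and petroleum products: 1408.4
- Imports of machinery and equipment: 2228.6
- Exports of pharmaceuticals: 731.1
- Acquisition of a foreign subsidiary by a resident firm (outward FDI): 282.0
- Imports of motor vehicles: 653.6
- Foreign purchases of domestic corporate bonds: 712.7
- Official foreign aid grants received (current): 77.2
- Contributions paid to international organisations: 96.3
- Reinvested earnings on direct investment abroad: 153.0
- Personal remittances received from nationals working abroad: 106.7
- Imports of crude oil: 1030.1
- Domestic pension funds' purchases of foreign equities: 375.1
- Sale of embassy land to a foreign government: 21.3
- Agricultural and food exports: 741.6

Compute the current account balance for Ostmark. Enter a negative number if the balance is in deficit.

Goods: -1030.1 - 653.6 + 741.6 + 1408.4 - 984.6 - 2228.6 + 731.1 = -2015.8
Services: 717.4
Primary income: 153.0 - 116.5 = 36.5
Secondary income: -96.3 + 77.2 + 106.7 = 87.6
Current account = (-2015.8) + 717.4 + 36.5 + 87.6 = -1174.3
(Excluded from the current account — financial account: new loans extended by domestic banks to foreign borrowers 662.7, acquisition of a foreign subsidiary by a resident firm (outward FDI) 282.0, foreign purchases of domestic corporate bonds 712.7, domestic pension funds' purchases of foreign equities 375.1; capital account: sale of embassy land to a foreign government 21.3.)

-1174.3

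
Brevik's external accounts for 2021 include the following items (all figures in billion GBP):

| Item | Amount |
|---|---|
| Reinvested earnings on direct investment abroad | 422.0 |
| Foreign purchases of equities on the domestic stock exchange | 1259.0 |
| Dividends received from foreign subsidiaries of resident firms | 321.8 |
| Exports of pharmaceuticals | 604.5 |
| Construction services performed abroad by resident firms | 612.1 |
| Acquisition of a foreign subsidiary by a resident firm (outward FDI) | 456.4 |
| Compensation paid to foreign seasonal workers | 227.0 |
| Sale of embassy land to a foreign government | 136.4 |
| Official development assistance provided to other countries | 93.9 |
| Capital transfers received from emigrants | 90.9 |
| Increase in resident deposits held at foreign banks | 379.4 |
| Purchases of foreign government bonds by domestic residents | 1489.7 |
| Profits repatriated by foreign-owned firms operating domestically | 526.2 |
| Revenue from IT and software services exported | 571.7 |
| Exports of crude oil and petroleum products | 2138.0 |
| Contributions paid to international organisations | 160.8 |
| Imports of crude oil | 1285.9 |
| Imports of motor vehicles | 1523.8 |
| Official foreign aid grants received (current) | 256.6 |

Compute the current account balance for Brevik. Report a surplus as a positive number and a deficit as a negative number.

Goods: 604.5 - 1523.8 + 2138.0 - 1285.9 = -67.2
Services: 571.7 + 612.1 = 1183.8
Primary income: 321.8 - 526.2 + 422.0 - 227.0 = -9.4
Secondary income: -160.8 + 256.6 - 93.9 = 1.9
Current account = (-67.2) + 1183.8 + (-9.4) + 1.9 = 1109.1
(Excluded from the current account — financial account: foreign purchases of equities on the domestic stock exchange 1259.0, acquisition of a foreign subsidiary by a resident firm (outward FDI) 456.4, increase in resident deposits held at foreign banks 379.4, purchases of foreign government bonds by domestic residents 1489.7; capital account: sale of embassy land to a foreign government 136.4, capital transfers received from emigrants 90.9.)

1109.1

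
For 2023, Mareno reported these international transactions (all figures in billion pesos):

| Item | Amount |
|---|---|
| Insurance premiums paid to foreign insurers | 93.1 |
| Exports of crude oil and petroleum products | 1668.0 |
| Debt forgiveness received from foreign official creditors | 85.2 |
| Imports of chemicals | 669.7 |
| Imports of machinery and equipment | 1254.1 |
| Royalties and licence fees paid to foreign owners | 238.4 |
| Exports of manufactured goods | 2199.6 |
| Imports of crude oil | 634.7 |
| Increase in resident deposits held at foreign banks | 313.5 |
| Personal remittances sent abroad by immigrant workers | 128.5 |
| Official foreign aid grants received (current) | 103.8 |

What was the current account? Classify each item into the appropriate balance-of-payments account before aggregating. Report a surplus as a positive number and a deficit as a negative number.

Goods: 2199.6 + 1668.0 - 669.7 - 1254.1 - 634.7 = 1309.1
Services: -93.1 - 238.4 = -331.5
Secondary income: 103.8 - 128.5 = -24.7
Current account = 1309.1 + (-331.5) + (-24.7) = 952.9
(Excluded from the current account — capital account: debt forgiveness received from foreign official creditors 85.2; financial account: increase in resident deposits held at foreign banks 313.5.)

952.9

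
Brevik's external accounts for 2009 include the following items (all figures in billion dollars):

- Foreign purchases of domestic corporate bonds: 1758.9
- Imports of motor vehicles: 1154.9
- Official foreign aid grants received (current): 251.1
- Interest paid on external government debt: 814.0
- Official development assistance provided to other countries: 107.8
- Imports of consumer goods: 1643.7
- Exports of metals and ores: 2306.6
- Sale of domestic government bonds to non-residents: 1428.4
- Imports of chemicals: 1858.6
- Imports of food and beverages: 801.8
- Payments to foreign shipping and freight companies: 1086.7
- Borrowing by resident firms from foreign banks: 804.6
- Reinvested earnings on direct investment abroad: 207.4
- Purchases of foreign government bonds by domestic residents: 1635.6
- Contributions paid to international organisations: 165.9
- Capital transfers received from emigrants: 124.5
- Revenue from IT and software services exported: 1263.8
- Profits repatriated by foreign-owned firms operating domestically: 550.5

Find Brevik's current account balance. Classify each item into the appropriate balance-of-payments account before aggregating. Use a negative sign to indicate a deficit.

Goods: 2306.6 - 1643.7 - 1154.9 - 1858.6 - 801.8 = -3152.4
Services: 1263.8 - 1086.7 = 177.1
Primary income: 207.4 - 814.0 - 550.5 = -1157.1
Secondary income: 251.1 - 107.8 - 165.9 = -22.6
Current account = (-3152.4) + 177.1 + (-1157.1) + (-22.6) = -4155.0
(Excluded from the current account — financial account: foreign purchases of domestic corporate bonds 1758.9, sale of domestic government bonds to non-residents 1428.4, borrowing by resident firms from foreign banks 804.6, purchases of foreign government bonds by domestic residents 1635.6; capital account: capital transfers received from emigrants 124.5.)

-4155.0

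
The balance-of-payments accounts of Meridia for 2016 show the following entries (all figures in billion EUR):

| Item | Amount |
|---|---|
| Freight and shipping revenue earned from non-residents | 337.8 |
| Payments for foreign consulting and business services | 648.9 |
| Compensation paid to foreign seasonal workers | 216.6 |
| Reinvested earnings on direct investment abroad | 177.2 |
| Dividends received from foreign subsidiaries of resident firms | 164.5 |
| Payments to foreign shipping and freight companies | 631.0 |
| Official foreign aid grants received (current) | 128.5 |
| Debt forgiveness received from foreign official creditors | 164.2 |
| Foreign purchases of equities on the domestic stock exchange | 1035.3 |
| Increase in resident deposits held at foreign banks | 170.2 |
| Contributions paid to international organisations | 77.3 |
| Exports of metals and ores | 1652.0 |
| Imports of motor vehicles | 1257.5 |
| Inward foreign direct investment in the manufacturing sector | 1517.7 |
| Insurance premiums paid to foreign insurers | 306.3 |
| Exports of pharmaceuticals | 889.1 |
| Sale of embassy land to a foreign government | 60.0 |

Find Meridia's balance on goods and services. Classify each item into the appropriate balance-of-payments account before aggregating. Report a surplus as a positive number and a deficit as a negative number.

Goods: 1652.0 + 889.1 - 1257.5 = 1283.6
Services: -631.0 + 337.8 - 648.9 - 306.3 = -1248.4
Trade balance = 1283.6 + (-1248.4) = 35.2
(Excluded from the trade balance — primary income: compensation paid to foreign seasonal workers 216.6, reinvested earnings on direct investment abroad 177.2, dividends received from foreign subsidiaries of resident firms 164.5; secondary income: official foreign aid grants received (current) 128.5, contributions paid to international organisations 77.3; capital account: debt forgiveness received from foreign official creditors 164.2, sale of embassy land to a foreign government 60.0; financial account: foreign purchases of equities on the domestic stock exchange 1035.3, increase in resident deposits held at foreign banks 170.2, inward foreign direct investment in the manufacturing sector 1517.7.)

35.2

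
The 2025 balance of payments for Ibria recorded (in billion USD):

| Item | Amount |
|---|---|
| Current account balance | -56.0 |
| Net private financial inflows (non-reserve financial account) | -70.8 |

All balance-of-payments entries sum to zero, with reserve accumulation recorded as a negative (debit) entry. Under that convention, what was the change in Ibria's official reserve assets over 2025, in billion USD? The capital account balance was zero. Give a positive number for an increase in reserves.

-126.8

Official reserve transactions balance = -((-56.0) + (-70.8)) = 126.8
An accumulation of reserves is recorded as a debit (negative entry), so the change in the stock of reserves is the negative of that balance.
Change in official reserves = -(126.8) = -126.8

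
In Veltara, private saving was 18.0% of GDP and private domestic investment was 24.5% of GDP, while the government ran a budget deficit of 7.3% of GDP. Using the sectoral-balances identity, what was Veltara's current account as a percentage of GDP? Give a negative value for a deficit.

By the sectoral-balances identity, CA = (S_private - I) + (T - G).
Private balance = 18.0 - 24.5 = -6.5
Government balance (T - G) = -7.3
CA = -6.5 + (-7.3) = -13.8

-13.8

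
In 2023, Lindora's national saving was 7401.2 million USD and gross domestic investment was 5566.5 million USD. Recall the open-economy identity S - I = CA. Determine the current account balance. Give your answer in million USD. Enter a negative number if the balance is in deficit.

1834.7

S - I = CA (net lending to the rest of the world).
CA = S - I = 7401.2 - 5566.5 = 1834.7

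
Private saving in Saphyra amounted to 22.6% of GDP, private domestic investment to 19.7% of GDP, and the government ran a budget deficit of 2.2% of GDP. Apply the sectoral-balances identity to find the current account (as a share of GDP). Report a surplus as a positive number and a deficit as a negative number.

By the sectoral-balances identity, CA = (S_private - I) + (T - G).
Private balance = 22.6 - 19.7 = 2.9
Government balance (T - G) = -2.2
CA = 2.9 + (-2.2) = 0.7

0.7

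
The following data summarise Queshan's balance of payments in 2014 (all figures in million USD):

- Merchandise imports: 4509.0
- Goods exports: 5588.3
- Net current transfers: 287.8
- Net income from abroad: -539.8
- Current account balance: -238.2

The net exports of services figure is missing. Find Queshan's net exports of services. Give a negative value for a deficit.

Current account = goods balance + services balance + net primary income + net secondary income
Sum of the known components = 827.3
Net exports of services = CA - (known components) = -238.2 - 827.3 = -1065.5

-1065.5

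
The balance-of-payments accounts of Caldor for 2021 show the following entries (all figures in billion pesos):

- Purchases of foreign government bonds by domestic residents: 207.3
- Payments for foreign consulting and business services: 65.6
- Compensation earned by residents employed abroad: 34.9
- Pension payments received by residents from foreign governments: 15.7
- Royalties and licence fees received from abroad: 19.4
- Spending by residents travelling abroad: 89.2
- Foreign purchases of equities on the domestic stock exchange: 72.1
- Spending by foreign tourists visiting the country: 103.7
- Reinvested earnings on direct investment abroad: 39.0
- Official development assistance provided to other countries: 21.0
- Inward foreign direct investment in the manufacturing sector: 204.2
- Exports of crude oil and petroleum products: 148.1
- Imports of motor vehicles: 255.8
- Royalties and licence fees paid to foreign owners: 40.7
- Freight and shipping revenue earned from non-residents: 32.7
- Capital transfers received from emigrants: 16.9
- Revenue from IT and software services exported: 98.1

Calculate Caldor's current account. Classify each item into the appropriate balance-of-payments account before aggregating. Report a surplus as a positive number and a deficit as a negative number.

19.3

Goods: 148.1 - 255.8 = -107.7
Services: 103.7 - 89.2 + 19.4 - 40.7 + 32.7 - 65.6 + 98.1 = 58.4
Primary income: 39.0 + 34.9 = 73.9
Secondary income: 15.7 - 21.0 = -5.3
Current account = (-107.7) + 58.4 + 73.9 + (-5.3) = 19.3
(Excluded from the current account — financial account: purchases of foreign government bonds by domestic residents 207.3, foreign purchases of equities on the domestic stock exchange 72.1, inward foreign direct investment in the manufacturing sector 204.2; capital account: capital transfers received from emigrants 16.9.)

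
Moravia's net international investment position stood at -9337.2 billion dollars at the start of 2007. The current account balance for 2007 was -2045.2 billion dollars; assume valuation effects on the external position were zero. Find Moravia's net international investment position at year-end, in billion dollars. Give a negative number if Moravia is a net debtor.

-11382.4

With no valuation effects, change in NIIP = current account = -2045.2
End-of-year NIIP = -9337.2 + (-2045.2) = -11382.4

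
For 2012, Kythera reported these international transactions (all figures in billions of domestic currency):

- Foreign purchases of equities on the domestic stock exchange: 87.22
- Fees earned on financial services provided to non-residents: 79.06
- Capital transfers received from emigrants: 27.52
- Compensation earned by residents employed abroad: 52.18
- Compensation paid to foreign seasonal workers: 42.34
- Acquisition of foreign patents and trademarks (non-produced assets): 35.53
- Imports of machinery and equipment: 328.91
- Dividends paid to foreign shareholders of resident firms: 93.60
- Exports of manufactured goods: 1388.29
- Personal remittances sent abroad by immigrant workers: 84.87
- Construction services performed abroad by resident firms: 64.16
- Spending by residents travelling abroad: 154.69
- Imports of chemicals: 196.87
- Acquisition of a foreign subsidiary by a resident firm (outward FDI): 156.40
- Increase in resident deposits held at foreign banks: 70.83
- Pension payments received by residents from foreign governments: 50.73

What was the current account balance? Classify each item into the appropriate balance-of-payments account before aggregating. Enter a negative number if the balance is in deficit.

733.14

Goods: -196.87 - 328.91 + 1388.29 = 862.51
Services: 64.16 - 154.69 + 79.06 = -11.47
Primary income: 52.18 - 42.34 - 93.60 = -83.76
Secondary income: -84.87 + 50.73 = -34.14
Current account = 862.51 + (-11.47) + (-83.76) + (-34.14) = 733.14
(Excluded from the current account — financial account: foreign purchases of equities on the domestic stock exchange 87.22, acquisition of a foreign subsidiary by a resident firm (outward FDI) 156.40, increase in resident deposits held at foreign banks 70.83; capital account: capital transfers received from emigrants 27.52, acquisition of foreign patents and trademarks (non-produced assets) 35.53.)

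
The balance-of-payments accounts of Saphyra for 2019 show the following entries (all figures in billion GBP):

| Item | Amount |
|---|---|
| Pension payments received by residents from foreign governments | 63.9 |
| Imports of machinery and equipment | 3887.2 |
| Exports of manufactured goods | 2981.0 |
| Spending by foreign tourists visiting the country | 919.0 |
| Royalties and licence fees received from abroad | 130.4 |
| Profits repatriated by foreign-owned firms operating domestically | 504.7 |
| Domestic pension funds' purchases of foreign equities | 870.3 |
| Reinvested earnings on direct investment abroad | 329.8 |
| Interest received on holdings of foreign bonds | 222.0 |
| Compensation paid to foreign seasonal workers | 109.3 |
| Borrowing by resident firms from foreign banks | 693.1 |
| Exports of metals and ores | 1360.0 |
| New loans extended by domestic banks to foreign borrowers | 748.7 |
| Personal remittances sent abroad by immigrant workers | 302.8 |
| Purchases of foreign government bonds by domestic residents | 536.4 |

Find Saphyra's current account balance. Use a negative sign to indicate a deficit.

1202.1

Goods: 1360.0 - 3887.2 + 2981.0 = 453.8
Services: 919.0 + 130.4 = 1049.4
Primary income: -109.3 + 329.8 - 504.7 + 222.0 = -62.2
Secondary income: 63.9 - 302.8 = -238.9
Current account = 453.8 + 1049.4 + (-62.2) + (-238.9) = 1202.1
(Excluded from the current account — financial account: domestic pension funds' purchases of foreign equities 870.3, borrowing by resident firms from foreign banks 693.1, new loans extended by domestic banks to foreign borrowers 748.7, purchases of foreign government bonds by domestic residents 536.4.)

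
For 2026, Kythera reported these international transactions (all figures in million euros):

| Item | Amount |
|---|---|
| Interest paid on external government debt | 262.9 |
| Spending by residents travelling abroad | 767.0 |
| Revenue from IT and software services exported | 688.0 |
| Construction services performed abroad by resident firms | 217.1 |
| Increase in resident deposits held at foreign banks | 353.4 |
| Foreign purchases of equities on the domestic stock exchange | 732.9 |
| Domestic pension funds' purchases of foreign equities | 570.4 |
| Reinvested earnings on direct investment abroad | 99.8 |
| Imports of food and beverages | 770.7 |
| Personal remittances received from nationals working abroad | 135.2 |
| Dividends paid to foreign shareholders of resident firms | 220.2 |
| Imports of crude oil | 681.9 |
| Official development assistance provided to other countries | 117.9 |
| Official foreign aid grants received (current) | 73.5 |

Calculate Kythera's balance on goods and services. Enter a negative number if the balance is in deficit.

-1314.5

Goods: -770.7 - 681.9 = -1452.6
Services: 217.1 + 688.0 - 767.0 = 138.1
Trade balance = -1452.6 + 138.1 = -1314.5
(Excluded from the trade balance — primary income: interest paid on external government debt 262.9, reinvested earnings on direct investment abroad 99.8, dividends paid to foreign shareholders of resident firms 220.2; financial account: increase in resident deposits held at foreign banks 353.4, foreign purchases of equities on the domestic stock exchange 732.9, domestic pension funds' purchases of foreign equities 570.4; secondary income: personal remittances received from nationals working abroad 135.2, official development assistance provided to other countries 117.9, official foreign aid grants received (current) 73.5.)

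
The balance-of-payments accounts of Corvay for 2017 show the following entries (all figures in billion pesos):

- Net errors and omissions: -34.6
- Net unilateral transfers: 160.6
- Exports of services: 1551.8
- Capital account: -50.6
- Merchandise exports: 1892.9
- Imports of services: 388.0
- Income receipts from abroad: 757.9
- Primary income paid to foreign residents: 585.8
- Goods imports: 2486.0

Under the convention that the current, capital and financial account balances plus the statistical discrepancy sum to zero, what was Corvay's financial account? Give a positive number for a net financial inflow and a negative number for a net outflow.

-818.2

Goods balance = 1892.9 - 2486.0 = -593.1
Services balance = 1551.8 - 388.0 = 1163.8
Trade balance (goods + services) = -593.1 + 1163.8 = 570.7
Net primary income = 757.9 - 585.8 = 172.1
Net secondary income = 160.6
Current account = 570.7 + 172.1 + 160.6 = 903.4
Financial account = -(903.4 + (-50.6) + (-34.6)) = -818.2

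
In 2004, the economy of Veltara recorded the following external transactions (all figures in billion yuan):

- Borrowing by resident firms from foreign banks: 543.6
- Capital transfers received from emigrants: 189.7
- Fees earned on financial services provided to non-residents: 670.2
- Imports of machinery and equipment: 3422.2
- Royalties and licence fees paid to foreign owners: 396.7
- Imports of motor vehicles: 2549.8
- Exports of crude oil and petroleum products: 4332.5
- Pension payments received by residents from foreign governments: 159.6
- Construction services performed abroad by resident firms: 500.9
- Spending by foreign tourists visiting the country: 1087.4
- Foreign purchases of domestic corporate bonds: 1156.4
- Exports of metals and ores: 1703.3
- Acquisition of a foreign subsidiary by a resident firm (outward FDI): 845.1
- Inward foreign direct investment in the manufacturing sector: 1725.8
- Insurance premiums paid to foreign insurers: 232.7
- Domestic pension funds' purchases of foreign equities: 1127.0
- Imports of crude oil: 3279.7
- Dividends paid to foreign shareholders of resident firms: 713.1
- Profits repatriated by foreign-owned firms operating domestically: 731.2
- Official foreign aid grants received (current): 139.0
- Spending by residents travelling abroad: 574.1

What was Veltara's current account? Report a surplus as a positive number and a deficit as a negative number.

Goods: -3279.7 - 2549.8 - 3422.2 + 4332.5 + 1703.3 = -3215.9
Services: -574.1 + 1087.4 + 670.2 - 396.7 + 500.9 - 232.7 = 1055.0
Primary income: -713.1 - 731.2 = -1444.3
Secondary income: 139.0 + 159.6 = 298.6
Current account = (-3215.9) + 1055.0 + (-1444.3) + 298.6 = -3306.6
(Excluded from the current account — financial account: borrowing by resident firms from foreign banks 543.6, foreign purchases of domestic corporate bonds 1156.4, acquisition of a foreign subsidiary by a resident firm (outward FDI) 845.1, inward foreign direct investment in the manufacturing sector 1725.8, domestic pension funds' purchases of foreign equities 1127.0; capital account: capital transfers received from emigrants 189.7.)

-3306.6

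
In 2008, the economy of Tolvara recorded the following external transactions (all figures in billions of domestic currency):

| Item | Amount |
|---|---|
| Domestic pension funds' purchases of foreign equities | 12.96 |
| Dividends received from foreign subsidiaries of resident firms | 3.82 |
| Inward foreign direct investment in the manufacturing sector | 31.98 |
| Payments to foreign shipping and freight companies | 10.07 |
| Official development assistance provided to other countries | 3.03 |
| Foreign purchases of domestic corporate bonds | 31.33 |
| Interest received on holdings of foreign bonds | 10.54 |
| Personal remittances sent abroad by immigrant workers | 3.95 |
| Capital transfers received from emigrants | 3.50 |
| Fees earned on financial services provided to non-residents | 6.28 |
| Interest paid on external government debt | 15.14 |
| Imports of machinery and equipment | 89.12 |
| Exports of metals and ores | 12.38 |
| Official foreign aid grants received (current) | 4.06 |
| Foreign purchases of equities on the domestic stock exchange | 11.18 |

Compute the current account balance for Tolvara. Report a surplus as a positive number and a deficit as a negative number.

-84.23

Goods: -89.12 + 12.38 = -76.74
Services: -10.07 + 6.28 = -3.79
Primary income: 3.82 - 15.14 + 10.54 = -0.78
Secondary income: 4.06 - 3.95 - 3.03 = -2.92
Current account = (-76.74) + (-3.79) + (-0.78) + (-2.92) = -84.23
(Excluded from the current account — financial account: domestic pension funds' purchases of foreign equities 12.96, inward foreign direct investment in the manufacturing sector 31.98, foreign purchases of domestic corporate bonds 31.33, foreign purchases of equities on the domestic stock exchange 11.18; capital account: capital transfers received from emigrants 3.50.)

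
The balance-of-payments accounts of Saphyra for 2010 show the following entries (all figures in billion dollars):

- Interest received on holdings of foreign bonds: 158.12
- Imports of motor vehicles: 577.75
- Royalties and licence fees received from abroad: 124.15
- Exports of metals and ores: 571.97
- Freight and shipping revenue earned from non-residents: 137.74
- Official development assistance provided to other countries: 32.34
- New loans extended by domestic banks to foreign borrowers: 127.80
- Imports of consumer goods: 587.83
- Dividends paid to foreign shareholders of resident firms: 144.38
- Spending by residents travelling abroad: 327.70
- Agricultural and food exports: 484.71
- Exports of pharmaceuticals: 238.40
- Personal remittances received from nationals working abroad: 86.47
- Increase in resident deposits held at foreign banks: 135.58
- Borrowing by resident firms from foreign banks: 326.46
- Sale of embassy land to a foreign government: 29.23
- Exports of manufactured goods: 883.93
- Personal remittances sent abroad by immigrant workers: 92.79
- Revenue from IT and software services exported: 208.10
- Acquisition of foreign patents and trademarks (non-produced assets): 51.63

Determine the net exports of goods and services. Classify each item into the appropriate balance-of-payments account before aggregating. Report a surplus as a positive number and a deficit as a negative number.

Goods: 238.40 + 883.93 - 577.75 - 587.83 + 571.97 + 484.71 = 1013.43
Services: 137.74 - 327.70 + 124.15 + 208.10 = 142.29
Trade balance = 1013.43 + 142.29 = 1155.72
(Excluded from the trade balance — primary income: interest received on holdings of foreign bonds 158.12, dividends paid to foreign shareholders of resident firms 144.38; secondary income: official development assistance provided to other countries 32.34, personal remittances received from nationals working abroad 86.47, personal remittances sent abroad by immigrant workers 92.79; financial account: new loans extended by domestic banks to foreign borrowers 127.80, increase in resident deposits held at foreign banks 135.58, borrowing by resident firms from foreign banks 326.46; capital account: sale of embassy land to a foreign government 29.23, acquisition of foreign patents and trademarks (non-produced assets) 51.63.)

1155.72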